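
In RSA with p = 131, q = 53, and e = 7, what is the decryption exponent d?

φ(n) = (p−1)(q−1) = 130·52 = 6760.
Need d with 7·d ≡ 1 (mod 6760). Apply the extended Euclidean algorithm:
6760 = 965*7 + 5
7 = 1*5 + 2
5 = 2*2 + 1
2 = 2*1 + 0
Back-substitute:
1 = 5 − 2·2
1 = −2·7 + 3·5
1 = 3·6760 − 2897·7
So 7·(-2897) ≡ 1 (mod 6760), hence d ≡ -2897 ≡ 3863 (mod 6760).

3863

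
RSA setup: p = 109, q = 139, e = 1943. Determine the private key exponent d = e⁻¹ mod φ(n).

φ(n) = (p−1)(q−1) = 108·138 = 14904.
Need d with 1943·d ≡ 1 (mod 14904). Apply the extended Euclidean algorithm:
14904 = 7·1943 + 1303
1943 = 1·1303 + 640
1303 = 2·640 + 23
640 = 27·23 + 19
23 = 1·19 + 4
19 = 4·4 + 3
4 = 1·3 + 1
3 = 3·1 + 0
Back-substitute:
1 = 4 − 3
1 = −19 + 5·4
1 = 5·23 − 6·19
1 = −6·640 + 167·23
1 = 167·1303 − 340·640
1 = −340·1943 + 507·1303
1 = 507·14904 − 3889·1943
So 1943·(-3889) ≡ 1 (mod 14904), hence d ≡ -3889 ≡ 11015 (mod 14904).

11015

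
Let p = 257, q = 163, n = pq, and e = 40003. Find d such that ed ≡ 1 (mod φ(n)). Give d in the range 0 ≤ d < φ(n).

15979

φ(n) = (p−1)(q−1) = 256·162 = 41472.
Need d with 40003·d ≡ 1 (mod 41472). Apply the extended Euclidean algorithm:
41472 = 1*40003 + 1469
40003 = 27*1469 + 340
1469 = 4*340 + 109
340 = 3*109 + 13
109 = 8*13 + 5
13 = 2*5 + 3
5 = 1*3 + 2
3 = 1*2 + 1
2 = 2*1 + 0
Back-substitute:
1 = 3 − 2
1 = −5 + 2·3
1 = 2·13 − 5·5
1 = −5·109 + 42·13
1 = 42·340 − 131·109
1 = −131·1469 + 566·340
1 = 566·40003 − 15413·1469
1 = −15413·41472 + 15979·40003
So 40003·15979 ≡ 1 (mod 41472), hence d = 15979.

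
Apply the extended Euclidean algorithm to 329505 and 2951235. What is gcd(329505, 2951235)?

Apply Euclid's algorithm to 2951235 and 329505:
2951235 = 8×329505 + 315195
329505 = 1×315195 + 14310
315195 = 22×14310 + 375
14310 = 38×375 + 60
375 = 6×60 + 15
60 = 4×15 + 0
gcd(329505, 2951235) = 15.
Back-substituting:
15 = 375 − 6·60
15 = −6·14310 + 229·375
15 = 229·315195 − 5044·14310
15 = −5044·329505 + 5273·315195
15 = 5273·2951235 − 47228·329505
So 15 = (5273)·2951235 + (-47228)·329505.

15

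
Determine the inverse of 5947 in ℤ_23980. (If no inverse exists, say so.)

14363

Run Euclid on (23980, 5947):
23980 = 4*5947 + 192
5947 = 30*192 + 187
192 = 1*187 + 5
187 = 37*5 + 2
5 = 2*2 + 1
2 = 2*1 + 0
The gcd is 1. Working backward:
1 = 5 − 2·2
1 = −2·187 + 75·5
1 = 75·192 − 77·187
1 = −77·5947 + 2385·192
1 = 2385·23980 − 9617·5947
So 5947·(-9617) ≡ 1 (mod 23980), and -9617 ≡ 14363 (mod 23980).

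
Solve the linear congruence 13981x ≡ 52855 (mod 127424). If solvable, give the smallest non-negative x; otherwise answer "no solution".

First find gcd(13981, 127424):
127424 = 9·13981 + 1595
13981 = 8·1595 + 1221
1595 = 1·1221 + 374
1221 = 3·374 + 99
374 = 3·99 + 77
99 = 1·77 + 22
77 = 3·22 + 11
22 = 2·11 + 0
gcd = 11 and 11 | 52855, so solutions exist. Divide through by 11: 1271x ≡ 4805 (mod 11584).
Now find 1271⁻¹ mod 11584:
11584 = 9·1271 + 145
1271 = 8·145 + 111
145 = 1·111 + 34
111 = 3·34 + 9
34 = 3·9 + 7
9 = 1·7 + 2
7 = 3·2 + 1
2 = 2·1 + 0
Back-substitute:
1 = 7 − 3·2
1 = −3·9 + 4·7
1 = 4·34 − 15·9
1 = −15·111 + 49·34
1 = 49·145 − 64·111
1 = −64·1271 + 561·145
1 = 561·11584 − 5113·1271
So 1271·(-5113) ≡ 1 (mod 11584), i.e. 1271⁻¹ ≡ 6471.
Then x ≡ 6471·4805 ≡ 1699 (mod 11584); the smallest non-negative solution is x = 1699.

1699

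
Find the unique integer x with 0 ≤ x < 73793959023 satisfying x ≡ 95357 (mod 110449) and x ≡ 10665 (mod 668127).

50062098648

Write x = 95357 + 110449·k. Then 110449·k ≡ 10665 − 95357 ≡ 583435 (mod 668127).
Need 110449⁻¹ mod 668127. Extended Euclid on (668127, 110449):
668127 = 6×110449 + 5433
110449 = 20×5433 + 1789
5433 = 3×1789 + 66
1789 = 27×66 + 7
66 = 9×7 + 3
7 = 2×3 + 1
3 = 3×1 + 0
Back-substitute:
1 = 7 − 2·3
1 = −2·66 + 19·7
1 = 19·1789 − 515·66
1 = −515·5433 + 1564·1789
1 = 1564·110449 − 31795·5433
1 = −31795·668127 + 192334·110449
110449⁻¹ ≡ 192334 (mod 668127), so k ≡ 192334·583435 ≡ 453259 (mod 668127).
x = 95357 + 110449·453259 = 50062098648.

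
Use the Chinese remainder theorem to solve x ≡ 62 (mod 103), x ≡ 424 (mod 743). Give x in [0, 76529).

16027

Write x = 62 + 103·k. Then 103·k ≡ 424 − 62 ≡ 362 (mod 743).
Need 103⁻¹ mod 743. Extended Euclid on (743, 103):
743 = 7*103 + 22
103 = 4*22 + 15
22 = 1*15 + 7
15 = 2*7 + 1
7 = 7*1 + 0
Back-substitute:
1 = 15 − 2·7
1 = −2·22 + 3·15
1 = 3·103 − 14·22
1 = −14·743 + 101·103
103⁻¹ ≡ 101 (mod 743), so k ≡ 101·362 ≡ 155 (mod 743).
x = 62 + 103·155 = 16027.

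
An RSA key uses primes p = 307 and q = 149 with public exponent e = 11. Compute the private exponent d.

φ(n) = (p−1)(q−1) = 306·148 = 45288.
Need d with 11·d ≡ 1 (mod 45288). Apply the extended Euclidean algorithm:
45288 = 4117·11 + 1
11 = 11·1 + 0
Back-substitute:
1 = 45288 − 4117·11
So 11·(-4117) ≡ 1 (mod 45288), hence d ≡ -4117 ≡ 41171 (mod 45288).

41171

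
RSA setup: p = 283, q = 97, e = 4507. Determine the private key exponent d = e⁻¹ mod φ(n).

φ(n) = (p−1)(q−1) = 282·96 = 27072.
Need d with 4507·d ≡ 1 (mod 27072). Apply the extended Euclidean algorithm:
27072 = 6·4507 + 30
4507 = 150·30 + 7
30 = 4·7 + 2
7 = 3·2 + 1
2 = 2·1 + 0
Back-substitute:
1 = 7 − 3·2
1 = −3·30 + 13·7
1 = 13·4507 − 1953·30
1 = −1953·27072 + 11731·4507
So 4507·11731 ≡ 1 (mod 27072), hence d = 11731.

11731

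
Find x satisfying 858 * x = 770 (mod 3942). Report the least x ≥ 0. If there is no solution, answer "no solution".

gcd(858, 3942):
3942 = 4*858 + 510
858 = 1*510 + 348
510 = 1*348 + 162
348 = 2*162 + 24
162 = 6*24 + 18
24 = 1*18 + 6
18 = 3*6 + 0
gcd = 6, but 6 ∤ 770, so the congruence has no solution.

no solution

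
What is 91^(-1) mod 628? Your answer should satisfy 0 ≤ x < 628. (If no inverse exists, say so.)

559

gcd(628, 91) by repeated division:
628 = 6*91 + 82
91 = 1*82 + 9
82 = 9*9 + 1
9 = 9*1 + 0
gcd = 1, so the inverse exists. Back-substitute:
1 = 82 − 9·9
1 = −9·91 + 10·82
1 = 10·628 − 69·91
Thus 91·(-69) ≡ 1 (mod 628); reducing, -69 mod 628 = 559.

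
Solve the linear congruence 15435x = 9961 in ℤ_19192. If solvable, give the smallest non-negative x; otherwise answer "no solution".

16155

First find gcd(15435, 19192):
19192 = 1·15435 + 3757
15435 = 4·3757 + 407
3757 = 9·407 + 94
407 = 4·94 + 31
94 = 3·31 + 1
31 = 31·1 + 0
gcd = 1, so a unique solution mod 19192 exists.
Back-substitute for the Bézout coefficients:
1 = 94 − 3·31
1 = −3·407 + 13·94
1 = 13·3757 − 120·407
1 = −120·15435 + 493·3757
1 = 493·19192 − 613·15435
So 15435·(-613) ≡ 1 (mod 19192), giving 15435⁻¹ ≡ 18579.
x ≡ 15435⁻¹·9961 ≡ 18579·9961 ≡ 16155 (mod 19192).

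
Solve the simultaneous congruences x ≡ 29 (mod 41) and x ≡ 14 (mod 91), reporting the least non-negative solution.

2653

Write x = 29 + 41·k. Then 41·k ≡ 14 − 29 ≡ 76 (mod 91).
Need 41⁻¹ mod 91. Extended Euclid on (91, 41):
91 = 2×41 + 9
41 = 4×9 + 5
9 = 1×5 + 4
5 = 1×4 + 1
4 = 4×1 + 0
Back-substitute:
1 = 5 − 4
1 = −9 + 2·5
1 = 2·41 − 9·9
1 = −9·91 + 20·41
41⁻¹ ≡ 20 (mod 91), so k ≡ 20·76 ≡ 64 (mod 91).
x = 29 + 41·64 = 2653.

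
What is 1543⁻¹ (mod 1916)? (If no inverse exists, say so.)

Extended Euclidean algorithm:
1916 = 1*1543 + 373
1543 = 4*373 + 51
373 = 7*51 + 16
51 = 3*16 + 3
16 = 5*3 + 1
3 = 3*1 + 0
Since gcd(1543, 1916) = 1, back-substitute to write 1 as a combination:
1 = 16 − 5·3
1 = −5·51 + 16·16
1 = 16·373 − 117·51
1 = −117·1543 + 484·373
1 = 484·1916 − 601·1543
Hence 1543⁻¹ ≡ -601 ≡ 1315 (mod 1916).

1315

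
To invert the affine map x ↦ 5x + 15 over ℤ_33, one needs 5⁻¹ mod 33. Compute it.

Extended Euclidean algorithm:
33 = 6·5 + 3
5 = 1·3 + 2
3 = 1·2 + 1
2 = 2·1 + 0
The gcd is 1. Working backward:
1 = 3 − 2
1 = −5 + 2·3
1 = 2·33 − 13·5
Hence 5⁻¹ ≡ -13 ≡ 20 (mod 33).

20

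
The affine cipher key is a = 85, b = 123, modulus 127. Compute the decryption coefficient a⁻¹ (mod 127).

3

Run Euclid on (127, 85):
127 = 1·85 + 42
85 = 2·42 + 1
42 = 42·1 + 0
The gcd is 1. Working backward:
1 = 85 − 2·42
1 = −2·127 + 3·85
So 85·3 ≡ 1 (mod 127).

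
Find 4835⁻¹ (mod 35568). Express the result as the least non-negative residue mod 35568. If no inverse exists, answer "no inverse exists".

28859

Run Euclid on (35568, 4835):
35568 = 7×4835 + 1723
4835 = 2×1723 + 1389
1723 = 1×1389 + 334
1389 = 4×334 + 53
334 = 6×53 + 16
53 = 3×16 + 5
16 = 3×5 + 1
5 = 5×1 + 0
gcd = 1, so the inverse exists. Back-substitute:
1 = 16 − 3·5
1 = −3·53 + 10·16
1 = 10·334 − 63·53
1 = −63·1389 + 262·334
1 = 262·1723 − 325·1389
1 = −325·4835 + 912·1723
1 = 912·35568 − 6709·4835
Thus 4835·(-6709) ≡ 1 (mod 35568); reducing, -6709 mod 35568 = 28859.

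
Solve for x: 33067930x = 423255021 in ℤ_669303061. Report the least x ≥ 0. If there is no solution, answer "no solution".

64638030

First find gcd(33067930, 669303061):
669303061 = 20×33067930 + 7944461
33067930 = 4×7944461 + 1290086
7944461 = 6×1290086 + 203945
1290086 = 6×203945 + 66416
203945 = 3×66416 + 4697
66416 = 14×4697 + 658
4697 = 7×658 + 91
658 = 7×91 + 21
91 = 4×21 + 7
21 = 3×7 + 0
gcd = 7 and 7 | 423255021, so solutions exist. Divide through by 7: 4723990x ≡ 60465003 (mod 95614723).
Now find 4723990⁻¹ mod 95614723:
95614723 = 20*4723990 + 1134923
4723990 = 4*1134923 + 184298
1134923 = 6*184298 + 29135
184298 = 6*29135 + 9488
29135 = 3*9488 + 671
9488 = 14*671 + 94
671 = 7*94 + 13
94 = 7*13 + 3
13 = 4*3 + 1
3 = 3*1 + 0
Back-substitute:
1 = 13 − 4·3
1 = −4·94 + 29·13
1 = 29·671 − 207·94
1 = −207·9488 + 2927·671
1 = 2927·29135 − 8988·9488
1 = −8988·184298 + 56855·29135
1 = 56855·1134923 − 350118·184298
1 = −350118·4723990 + 1457327·1134923
1 = 1457327·95614723 − 29496658·4723990
So 4723990·(-29496658) ≡ 1 (mod 95614723), i.e. 4723990⁻¹ ≡ 66118065.
Then x ≡ 66118065·60465003 ≡ 64638030 (mod 95614723); the smallest non-negative solution is x = 64638030.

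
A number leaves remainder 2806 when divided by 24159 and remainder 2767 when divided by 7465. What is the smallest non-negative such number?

88642177

Write x = 2806 + 24159·k. Then 24159·k ≡ 2767 − 2806 ≡ 7426 (mod 7465).
Need 24159⁻¹ mod 7465. Extended Euclid on (7465, 1764):
7465 = 4·1764 + 409
1764 = 4·409 + 128
409 = 3·128 + 25
128 = 5·25 + 3
25 = 8·3 + 1
3 = 3·1 + 0
Back-substitute:
1 = 25 − 8·3
1 = −8·128 + 41·25
1 = 41·409 − 131·128
1 = −131·1764 + 565·409
1 = 565·7465 − 2391·1764
24159⁻¹ ≡ 5074 (mod 7465), so k ≡ 5074·7426 ≡ 3669 (mod 7465).
x = 2806 + 24159·3669 = 88642177.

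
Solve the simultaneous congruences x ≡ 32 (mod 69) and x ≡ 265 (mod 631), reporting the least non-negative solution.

Write x = 32 + 69·k. Then 69·k ≡ 265 − 32 ≡ 233 (mod 631).
Need 69⁻¹ mod 631. Extended Euclid on (631, 69):
631 = 9*69 + 10
69 = 6*10 + 9
10 = 1*9 + 1
9 = 9*1 + 0
Back-substitute:
1 = 10 − 9
1 = −69 + 7·10
1 = 7·631 − 64·69
69⁻¹ ≡ 567 (mod 631), so k ≡ 567·233 ≡ 232 (mod 631).
x = 32 + 69·232 = 16040.

16040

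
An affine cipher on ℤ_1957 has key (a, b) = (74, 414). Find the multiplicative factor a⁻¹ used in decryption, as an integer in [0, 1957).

1719

Apply the Euclidean algorithm to 1957 and 74:
1957 = 26*74 + 33
74 = 2*33 + 8
33 = 4*8 + 1
8 = 8*1 + 0
Since gcd(74, 1957) = 1, back-substitute to write 1 as a combination:
1 = 33 − 4·8
1 = −4·74 + 9·33
1 = 9·1957 − 238·74
Hence 74⁻¹ ≡ -238 ≡ 1719 (mod 1957).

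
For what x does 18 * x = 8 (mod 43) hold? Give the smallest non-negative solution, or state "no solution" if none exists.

First find gcd(18, 43):
43 = 2·18 + 7
18 = 2·7 + 4
7 = 1·4 + 3
4 = 1·3 + 1
3 = 3·1 + 0
gcd = 1, so a unique solution mod 43 exists.
Back-substitute for the Bézout coefficients:
1 = 4 − 3
1 = −7 + 2·4
1 = 2·18 − 5·7
1 = −5·43 + 12·18
So 18·(12) ≡ 1 (mod 43), giving 18⁻¹ ≡ 12.
x ≡ 18⁻¹·8 ≡ 12·8 ≡ 10 (mod 43).

10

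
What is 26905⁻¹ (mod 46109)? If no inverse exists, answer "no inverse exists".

Run Euclid on (46109, 26905):
46109 = 1*26905 + 19204
26905 = 1*19204 + 7701
19204 = 2*7701 + 3802
7701 = 2*3802 + 97
3802 = 39*97 + 19
97 = 5*19 + 2
19 = 9*2 + 1
2 = 2*1 + 0
The gcd is 1. Working backward:
1 = 19 − 9·2
1 = −9·97 + 46·19
1 = 46·3802 − 1803·97
1 = −1803·7701 + 3652·3802
1 = 3652·19204 − 9107·7701
1 = −9107·26905 + 12759·19204
1 = 12759·46109 − 21866·26905
Hence 26905⁻¹ ≡ -21866 ≡ 24243 (mod 46109).

24243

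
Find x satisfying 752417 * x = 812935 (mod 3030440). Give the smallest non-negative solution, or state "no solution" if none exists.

First find gcd(752417, 3030440):
3030440 = 4*752417 + 20772
752417 = 36*20772 + 4625
20772 = 4*4625 + 2272
4625 = 2*2272 + 81
2272 = 28*81 + 4
81 = 20*4 + 1
4 = 4*1 + 0
gcd = 1, so a unique solution mod 3030440 exists.
Back-substitute for the Bézout coefficients:
1 = 81 − 20·4
1 = −20·2272 + 561·81
1 = 561·4625 − 1142·2272
1 = −1142·20772 + 5129·4625
1 = 5129·752417 − 185786·20772
1 = −185786·3030440 + 748273·752417
So 752417·(748273) ≡ 1 (mod 3030440), giving 752417⁻¹ ≡ 748273.
x ≡ 752417⁻¹·812935 ≡ 748273·812935 ≡ 120495 (mod 3030440).

120495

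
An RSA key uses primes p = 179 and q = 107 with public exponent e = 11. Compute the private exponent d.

12007

φ(n) = (p−1)(q−1) = 178·106 = 18868.
Need d with 11·d ≡ 1 (mod 18868). Apply the extended Euclidean algorithm:
18868 = 1715×11 + 3
11 = 3×3 + 2
3 = 1×2 + 1
2 = 2×1 + 0
Back-substitute:
1 = 3 − 2
1 = −11 + 4·3
1 = 4·18868 − 6861·11
So 11·(-6861) ≡ 1 (mod 18868), hence d ≡ -6861 ≡ 12007 (mod 18868).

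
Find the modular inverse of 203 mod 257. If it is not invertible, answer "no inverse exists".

gcd(257, 203) by repeated division:
257 = 1·203 + 54
203 = 3·54 + 41
54 = 1·41 + 13
41 = 3·13 + 2
13 = 6·2 + 1
2 = 2·1 + 0
gcd = 1, so the inverse exists. Back-substitute:
1 = 13 − 6·2
1 = −6·41 + 19·13
1 = 19·54 − 25·41
1 = −25·203 + 94·54
1 = 94·257 − 119·203
So 203·(-119) ≡ 1 (mod 257), and -119 ≡ 138 (mod 257).

138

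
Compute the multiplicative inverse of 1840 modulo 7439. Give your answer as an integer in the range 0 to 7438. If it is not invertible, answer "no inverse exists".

5179

gcd(7439, 1840) by repeated division:
7439 = 4·1840 + 79
1840 = 23·79 + 23
79 = 3·23 + 10
23 = 2·10 + 3
10 = 3·3 + 1
3 = 3·1 + 0
The gcd is 1. Working backward:
1 = 10 − 3·3
1 = −3·23 + 7·10
1 = 7·79 − 24·23
1 = −24·1840 + 559·79
1 = 559·7439 − 2260·1840
So 1840·(-2260) ≡ 1 (mod 7439), and -2260 ≡ 5179 (mod 7439).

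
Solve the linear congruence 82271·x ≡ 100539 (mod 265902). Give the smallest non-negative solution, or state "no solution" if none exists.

gcd(82271, 265902):
265902 = 3×82271 + 19089
82271 = 4×19089 + 5915
19089 = 3×5915 + 1344
5915 = 4×1344 + 539
1344 = 2×539 + 266
539 = 2×266 + 7
266 = 38×7 + 0
gcd = 7, but 7 ∤ 100539, so the congruence has no solution.

no solution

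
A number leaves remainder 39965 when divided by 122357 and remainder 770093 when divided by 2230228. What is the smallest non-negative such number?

Write x = 39965 + 122357·k. Then 122357·k ≡ 770093 − 39965 ≡ 730128 (mod 2230228).
Need 122357⁻¹ mod 2230228. Extended Euclid on (2230228, 122357):
2230228 = 18×122357 + 27802
122357 = 4×27802 + 11149
27802 = 2×11149 + 5504
11149 = 2×5504 + 141
5504 = 39×141 + 5
141 = 28×5 + 1
5 = 5×1 + 0
Back-substitute:
1 = 141 − 28·5
1 = −28·5504 + 1093·141
1 = 1093·11149 − 2214·5504
1 = −2214·27802 + 5521·11149
1 = 5521·122357 − 24298·27802
1 = −24298·2230228 + 442885·122357
122357⁻¹ ≡ 442885 (mod 2230228), so k ≡ 442885·730128 ≡ 1981560 (mod 2230228).
x = 39965 + 122357·1981560 = 242457776885.

242457776885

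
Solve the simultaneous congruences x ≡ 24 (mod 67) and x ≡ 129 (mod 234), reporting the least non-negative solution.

2235

Write x = 24 + 67·k. Then 67·k ≡ 129 − 24 ≡ 105 (mod 234).
Need 67⁻¹ mod 234. Extended Euclid on (234, 67):
234 = 3*67 + 33
67 = 2*33 + 1
33 = 33*1 + 0
Back-substitute:
1 = 67 − 2·33
1 = −2·234 + 7·67
67⁻¹ ≡ 7 (mod 234), so k ≡ 7·105 ≡ 33 (mod 234).
x = 24 + 67·33 = 2235.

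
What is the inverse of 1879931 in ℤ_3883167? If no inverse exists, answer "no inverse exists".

2673419

Extended Euclidean algorithm:
3883167 = 2*1879931 + 123305
1879931 = 15*123305 + 30356
123305 = 4*30356 + 1881
30356 = 16*1881 + 260
1881 = 7*260 + 61
260 = 4*61 + 16
61 = 3*16 + 13
16 = 1*13 + 3
13 = 4*3 + 1
3 = 3*1 + 0
Since gcd(1879931, 3883167) = 1, back-substitute to write 1 as a combination:
1 = 13 − 4·3
1 = −4·16 + 5·13
1 = 5·61 − 19·16
1 = −19·260 + 81·61
1 = 81·1881 − 586·260
1 = −586·30356 + 9457·1881
1 = 9457·123305 − 38414·30356
1 = −38414·1879931 + 585667·123305
1 = 585667·3883167 − 1209748·1879931
So 1879931·(-1209748) ≡ 1 (mod 3883167), and -1209748 ≡ 2673419 (mod 3883167).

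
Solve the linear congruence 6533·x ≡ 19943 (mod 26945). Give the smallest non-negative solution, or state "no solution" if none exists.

First find gcd(6533, 26945):
26945 = 4·6533 + 813
6533 = 8·813 + 29
813 = 28·29 + 1
29 = 29·1 + 0
gcd = 1, so a unique solution mod 26945 exists.
Back-substitute for the Bézout coefficients:
1 = 813 − 28·29
1 = −28·6533 + 225·813
1 = 225·26945 − 928·6533
So 6533·(-928) ≡ 1 (mod 26945), giving 6533⁻¹ ≡ 26017.
x ≡ 6533⁻¹·19943 ≡ 26017·19943 ≡ 4111 (mod 26945).

4111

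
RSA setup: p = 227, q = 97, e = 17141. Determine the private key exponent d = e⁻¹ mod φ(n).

6173

φ(n) = (p−1)(q−1) = 226·96 = 21696.
Need d with 17141·d ≡ 1 (mod 21696). Apply the extended Euclidean algorithm:
21696 = 1·17141 + 4555
17141 = 3·4555 + 3476
4555 = 1·3476 + 1079
3476 = 3·1079 + 239
1079 = 4·239 + 123
239 = 1·123 + 116
123 = 1·116 + 7
116 = 16·7 + 4
7 = 1·4 + 3
4 = 1·3 + 1
3 = 3·1 + 0
Back-substitute:
1 = 4 − 3
1 = −7 + 2·4
1 = 2·116 − 33·7
1 = −33·123 + 35·116
1 = 35·239 − 68·123
1 = −68·1079 + 307·239
1 = 307·3476 − 989·1079
1 = −989·4555 + 1296·3476
1 = 1296·17141 − 4877·4555
1 = −4877·21696 + 6173·17141
So 17141·6173 ≡ 1 (mod 21696), hence d = 6173.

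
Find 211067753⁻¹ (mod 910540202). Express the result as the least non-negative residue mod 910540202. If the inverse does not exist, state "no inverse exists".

no inverse exists

Compute gcd(211067753, 910540202):
910540202 = 4*211067753 + 66269190
211067753 = 3*66269190 + 12260183
66269190 = 5*12260183 + 4968275
12260183 = 2*4968275 + 2323633
4968275 = 2*2323633 + 321009
2323633 = 7*321009 + 76570
321009 = 4*76570 + 14729
76570 = 5*14729 + 2925
14729 = 5*2925 + 104
2925 = 28*104 + 13
104 = 8*13 + 0
gcd(211067753, 910540202) = 13 ≠ 1, so 211067753 has no multiplicative inverse modulo 910540202.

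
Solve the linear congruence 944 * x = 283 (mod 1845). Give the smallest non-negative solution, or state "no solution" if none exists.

First find gcd(944, 1845):
1845 = 1·944 + 901
944 = 1·901 + 43
901 = 20·43 + 41
43 = 1·41 + 2
41 = 20·2 + 1
2 = 2·1 + 0
gcd = 1, so a unique solution mod 1845 exists.
Back-substitute for the Bézout coefficients:
1 = 41 − 20·2
1 = −20·43 + 21·41
1 = 21·901 − 440·43
1 = −440·944 + 461·901
1 = 461·1845 − 901·944
So 944·(-901) ≡ 1 (mod 1845), giving 944⁻¹ ≡ 944.
x ≡ 944⁻¹·283 ≡ 944·283 ≡ 1472 (mod 1845).

1472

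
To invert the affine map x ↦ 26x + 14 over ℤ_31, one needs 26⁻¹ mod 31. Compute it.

Extended Euclidean algorithm:
31 = 1·26 + 5
26 = 5·5 + 1
5 = 5·1 + 0
gcd = 1, so the inverse exists. Back-substitute:
1 = 26 − 5·5
1 = −5·31 + 6·26
So 26·6 ≡ 1 (mod 31).

6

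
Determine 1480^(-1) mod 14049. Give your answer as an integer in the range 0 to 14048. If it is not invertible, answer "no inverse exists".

4471

Apply the Euclidean algorithm to 14049 and 1480:
14049 = 9·1480 + 729
1480 = 2·729 + 22
729 = 33·22 + 3
22 = 7·3 + 1
3 = 3·1 + 0
Since gcd(1480, 14049) = 1, back-substitute to write 1 as a combination:
1 = 22 − 7·3
1 = −7·729 + 232·22
1 = 232·1480 − 471·729
1 = −471·14049 + 4471·1480
So 1480·4471 ≡ 1 (mod 14049).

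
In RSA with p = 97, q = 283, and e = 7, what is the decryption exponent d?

7735

φ(n) = (p−1)(q−1) = 96·282 = 27072.
Need d with 7·d ≡ 1 (mod 27072). Apply the extended Euclidean algorithm:
27072 = 3867·7 + 3
7 = 2·3 + 1
3 = 3·1 + 0
Back-substitute:
1 = 7 − 2·3
1 = −2·27072 + 7735·7
So 7·7735 ≡ 1 (mod 27072), hence d = 7735.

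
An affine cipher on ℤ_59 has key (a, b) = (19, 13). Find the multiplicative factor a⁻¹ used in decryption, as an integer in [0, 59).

28

Apply the Euclidean algorithm to 59 and 19:
59 = 3·19 + 2
19 = 9·2 + 1
2 = 2·1 + 0
gcd = 1, so the inverse exists. Back-substitute:
1 = 19 − 9·2
1 = −9·59 + 28·19
So 19·28 ≡ 1 (mod 59).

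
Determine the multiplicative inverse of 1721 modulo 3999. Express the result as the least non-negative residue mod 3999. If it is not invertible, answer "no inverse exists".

560

gcd(3999, 1721) by repeated division:
3999 = 2*1721 + 557
1721 = 3*557 + 50
557 = 11*50 + 7
50 = 7*7 + 1
7 = 7*1 + 0
The gcd is 1. Working backward:
1 = 50 − 7·7
1 = −7·557 + 78·50
1 = 78·1721 − 241·557
1 = −241·3999 + 560·1721
So 1721·560 ≡ 1 (mod 3999).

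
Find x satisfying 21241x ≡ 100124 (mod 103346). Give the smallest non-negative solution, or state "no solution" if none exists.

53782

First find gcd(21241, 103346):
103346 = 4×21241 + 18382
21241 = 1×18382 + 2859
18382 = 6×2859 + 1228
2859 = 2×1228 + 403
1228 = 3×403 + 19
403 = 21×19 + 4
19 = 4×4 + 3
4 = 1×3 + 1
3 = 3×1 + 0
gcd = 1, so a unique solution mod 103346 exists.
Back-substitute for the Bézout coefficients:
1 = 4 − 3
1 = −19 + 5·4
1 = 5·403 − 106·19
1 = −106·1228 + 323·403
1 = 323·2859 − 752·1228
1 = −752·18382 + 4835·2859
1 = 4835·21241 − 5587·18382
1 = −5587·103346 + 27183·21241
So 21241·(27183) ≡ 1 (mod 103346), giving 21241⁻¹ ≡ 27183.
x ≡ 21241⁻¹·100124 ≡ 27183·100124 ≡ 53782 (mod 103346).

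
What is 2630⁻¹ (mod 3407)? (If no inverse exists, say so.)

Apply the Euclidean algorithm to 3407 and 2630:
3407 = 1·2630 + 777
2630 = 3·777 + 299
777 = 2·299 + 179
299 = 1·179 + 120
179 = 1·120 + 59
120 = 2·59 + 2
59 = 29·2 + 1
2 = 2·1 + 0
gcd = 1, so the inverse exists. Back-substitute:
1 = 59 − 29·2
1 = −29·120 + 59·59
1 = 59·179 − 88·120
1 = −88·299 + 147·179
1 = 147·777 − 382·299
1 = −382·2630 + 1293·777
1 = 1293·3407 − 1675·2630
So 2630·(-1675) ≡ 1 (mod 3407), and -1675 ≡ 1732 (mod 3407).

1732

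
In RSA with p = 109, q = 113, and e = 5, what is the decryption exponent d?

φ(n) = (p−1)(q−1) = 108·112 = 12096.
Need d with 5·d ≡ 1 (mod 12096). Apply the extended Euclidean algorithm:
12096 = 2419·5 + 1
5 = 5·1 + 0
Back-substitute:
1 = 12096 − 2419·5
So 5·(-2419) ≡ 1 (mod 12096), hence d ≡ -2419 ≡ 9677 (mod 12096).

9677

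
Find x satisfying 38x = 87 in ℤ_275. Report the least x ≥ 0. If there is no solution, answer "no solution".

First find gcd(38, 275):
275 = 7·38 + 9
38 = 4·9 + 2
9 = 4·2 + 1
2 = 2·1 + 0
gcd = 1, so a unique solution mod 275 exists.
Back-substitute for the Bézout coefficients:
1 = 9 − 4·2
1 = −4·38 + 17·9
1 = 17·275 − 123·38
So 38·(-123) ≡ 1 (mod 275), giving 38⁻¹ ≡ 152.
x ≡ 38⁻¹·87 ≡ 152·87 ≡ 24 (mod 275).

24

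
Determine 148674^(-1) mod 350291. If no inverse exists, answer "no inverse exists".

Run Euclid on (350291, 148674):
350291 = 2·148674 + 52943
148674 = 2·52943 + 42788
52943 = 1·42788 + 10155
42788 = 4·10155 + 2168
10155 = 4·2168 + 1483
2168 = 1·1483 + 685
1483 = 2·685 + 113
685 = 6·113 + 7
113 = 16·7 + 1
7 = 7·1 + 0
The gcd is 1. Working backward:
1 = 113 − 16·7
1 = −16·685 + 97·113
1 = 97·1483 − 210·685
1 = −210·2168 + 307·1483
1 = 307·10155 − 1438·2168
1 = −1438·42788 + 6059·10155
1 = 6059·52943 − 7497·42788
1 = −7497·148674 + 21053·52943
1 = 21053·350291 − 49603·148674
So 148674·(-49603) ≡ 1 (mod 350291), and -49603 ≡ 300688 (mod 350291).

300688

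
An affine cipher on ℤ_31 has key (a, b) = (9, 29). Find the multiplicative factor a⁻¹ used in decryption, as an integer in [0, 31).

Apply the Euclidean algorithm to 31 and 9:
31 = 3*9 + 4
9 = 2*4 + 1
4 = 4*1 + 0
The gcd is 1. Working backward:
1 = 9 − 2·4
1 = −2·31 + 7·9
So 9·7 ≡ 1 (mod 31).

7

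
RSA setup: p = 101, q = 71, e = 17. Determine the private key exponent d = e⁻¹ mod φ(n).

φ(n) = (p−1)(q−1) = 100·70 = 7000.
Need d with 17·d ≡ 1 (mod 7000). Apply the extended Euclidean algorithm:
7000 = 411*17 + 13
17 = 1*13 + 4
13 = 3*4 + 1
4 = 4*1 + 0
Back-substitute:
1 = 13 − 3·4
1 = −3·17 + 4·13
1 = 4·7000 − 1647·17
So 17·(-1647) ≡ 1 (mod 7000), hence d ≡ -1647 ≡ 5353 (mod 7000).

5353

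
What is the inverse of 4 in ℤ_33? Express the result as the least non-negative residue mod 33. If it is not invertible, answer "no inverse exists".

25

Extended Euclidean algorithm:
33 = 8·4 + 1
4 = 4·1 + 0
gcd = 1, so the inverse exists. Back-substitute:
1 = 33 − 8·4
So 4·(-8) ≡ 1 (mod 33), and -8 ≡ 25 (mod 33).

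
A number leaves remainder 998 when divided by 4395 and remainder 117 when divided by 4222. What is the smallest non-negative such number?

Write x = 998 + 4395·k. Then 4395·k ≡ 117 − 998 ≡ 3341 (mod 4222).
Need 4395⁻¹ mod 4222. Extended Euclid on (4222, 173):
4222 = 24×173 + 70
173 = 2×70 + 33
70 = 2×33 + 4
33 = 8×4 + 1
4 = 4×1 + 0
Back-substitute:
1 = 33 − 8·4
1 = −8·70 + 17·33
1 = 17·173 − 42·70
1 = −42·4222 + 1025·173
4395⁻¹ ≡ 1025 (mod 4222), so k ≡ 1025·3341 ≡ 483 (mod 4222).
x = 998 + 4395·483 = 2123783.

2123783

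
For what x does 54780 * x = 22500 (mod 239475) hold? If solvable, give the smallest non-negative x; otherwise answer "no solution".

525

First find gcd(54780, 239475):
239475 = 4*54780 + 20355
54780 = 2*20355 + 14070
20355 = 1*14070 + 6285
14070 = 2*6285 + 1500
6285 = 4*1500 + 285
1500 = 5*285 + 75
285 = 3*75 + 60
75 = 1*60 + 15
60 = 4*15 + 0
gcd = 15 and 15 | 22500, so solutions exist. Divide through by 15: 3652x ≡ 1500 (mod 15965).
Now find 3652⁻¹ mod 15965:
15965 = 4*3652 + 1357
3652 = 2*1357 + 938
1357 = 1*938 + 419
938 = 2*419 + 100
419 = 4*100 + 19
100 = 5*19 + 5
19 = 3*5 + 4
5 = 1*4 + 1
4 = 4*1 + 0
Back-substitute:
1 = 5 − 4
1 = −19 + 4·5
1 = 4·100 − 21·19
1 = −21·419 + 88·100
1 = 88·938 − 197·419
1 = −197·1357 + 285·938
1 = 285·3652 − 767·1357
1 = −767·15965 + 3353·3652
So 3652⁻¹ ≡ 3353 (mod 15965).
Then x ≡ 3353·1500 ≡ 525 (mod 15965); the smallest non-negative solution is x = 525.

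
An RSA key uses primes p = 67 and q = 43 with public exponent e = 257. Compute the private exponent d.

2621

φ(n) = (p−1)(q−1) = 66·42 = 2772.
Need d with 257·d ≡ 1 (mod 2772). Apply the extended Euclidean algorithm:
2772 = 10*257 + 202
257 = 1*202 + 55
202 = 3*55 + 37
55 = 1*37 + 18
37 = 2*18 + 1
18 = 18*1 + 0
Back-substitute:
1 = 37 − 2·18
1 = −2·55 + 3·37
1 = 3·202 − 11·55
1 = −11·257 + 14·202
1 = 14·2772 − 151·257
So 257·(-151) ≡ 1 (mod 2772), hence d ≡ -151 ≡ 2621 (mod 2772).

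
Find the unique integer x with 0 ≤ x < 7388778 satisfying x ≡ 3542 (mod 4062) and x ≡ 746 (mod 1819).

Write x = 3542 + 4062·k. Then 4062·k ≡ 746 − 3542 ≡ 842 (mod 1819).
Need 4062⁻¹ mod 1819. Extended Euclid on (1819, 424):
1819 = 4×424 + 123
424 = 3×123 + 55
123 = 2×55 + 13
55 = 4×13 + 3
13 = 4×3 + 1
3 = 3×1 + 0
Back-substitute:
1 = 13 − 4·3
1 = −4·55 + 17·13
1 = 17·123 − 38·55
1 = −38·424 + 131·123
1 = 131·1819 − 562·424
4062⁻¹ ≡ 1257 (mod 1819), so k ≡ 1257·842 ≡ 1555 (mod 1819).
x = 3542 + 4062·1555 = 6319952.

6319952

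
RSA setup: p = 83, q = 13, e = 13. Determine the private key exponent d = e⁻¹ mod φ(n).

φ(n) = (p−1)(q−1) = 82·12 = 984.
Need d with 13·d ≡ 1 (mod 984). Apply the extended Euclidean algorithm:
984 = 75·13 + 9
13 = 1·9 + 4
9 = 2·4 + 1
4 = 4·1 + 0
Back-substitute:
1 = 9 − 2·4
1 = −2·13 + 3·9
1 = 3·984 − 227·13
So 13·(-227) ≡ 1 (mod 984), hence d ≡ -227 ≡ 757 (mod 984).

757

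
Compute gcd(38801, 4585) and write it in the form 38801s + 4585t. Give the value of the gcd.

Repeated division:
38801 = 8·4585 + 2121
4585 = 2·2121 + 343
2121 = 6·343 + 63
343 = 5·63 + 28
63 = 2·28 + 7
28 = 4·7 + 0
gcd(38801, 4585) = 7.
Working backward:
7 = 63 − 2·28
7 = −2·343 + 11·63
7 = 11·2121 − 68·343
7 = −68·4585 + 147·2121
7 = 147·38801 − 1244·4585
So 7 = (147)·38801 + (-1244)·4585.

7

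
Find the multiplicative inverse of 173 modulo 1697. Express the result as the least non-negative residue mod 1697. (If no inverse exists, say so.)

206

gcd(1697, 173) by repeated division:
1697 = 9·173 + 140
173 = 1·140 + 33
140 = 4·33 + 8
33 = 4·8 + 1
8 = 8·1 + 0
gcd = 1, so the inverse exists. Back-substitute:
1 = 33 − 4·8
1 = −4·140 + 17·33
1 = 17·173 − 21·140
1 = −21·1697 + 206·173
So 173·206 ≡ 1 (mod 1697).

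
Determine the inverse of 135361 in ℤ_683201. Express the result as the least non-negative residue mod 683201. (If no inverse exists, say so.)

Extended Euclidean algorithm:
683201 = 5×135361 + 6396
135361 = 21×6396 + 1045
6396 = 6×1045 + 126
1045 = 8×126 + 37
126 = 3×37 + 15
37 = 2×15 + 7
15 = 2×7 + 1
7 = 7×1 + 0
gcd = 1, so the inverse exists. Back-substitute:
1 = 15 − 2·7
1 = −2·37 + 5·15
1 = 5·126 − 17·37
1 = −17·1045 + 141·126
1 = 141·6396 − 863·1045
1 = −863·135361 + 18264·6396
1 = 18264·683201 − 92183·135361
Hence 135361⁻¹ ≡ -92183 ≡ 591018 (mod 683201).

591018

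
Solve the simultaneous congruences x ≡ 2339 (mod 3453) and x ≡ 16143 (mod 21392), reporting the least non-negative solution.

Write x = 2339 + 3453·k. Then 3453·k ≡ 16143 − 2339 ≡ 13804 (mod 21392).
Need 3453⁻¹ mod 21392. Extended Euclid on (21392, 3453):
21392 = 6×3453 + 674
3453 = 5×674 + 83
674 = 8×83 + 10
83 = 8×10 + 3
10 = 3×3 + 1
3 = 3×1 + 0
Back-substitute:
1 = 10 − 3·3
1 = −3·83 + 25·10
1 = 25·674 − 203·83
1 = −203·3453 + 1040·674
1 = 1040·21392 − 6443·3453
3453⁻¹ ≡ 14949 (mod 21392), so k ≡ 14949·13804 ≡ 8764 (mod 21392).
x = 2339 + 3453·8764 = 30264431.

30264431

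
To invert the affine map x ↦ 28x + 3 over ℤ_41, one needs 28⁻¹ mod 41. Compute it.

22

Extended Euclidean algorithm:
41 = 1*28 + 13
28 = 2*13 + 2
13 = 6*2 + 1
2 = 2*1 + 0
Since gcd(28, 41) = 1, back-substitute to write 1 as a combination:
1 = 13 − 6·2
1 = −6·28 + 13·13
1 = 13·41 − 19·28
Thus 28·(-19) ≡ 1 (mod 41); reducing, -19 mod 41 = 22.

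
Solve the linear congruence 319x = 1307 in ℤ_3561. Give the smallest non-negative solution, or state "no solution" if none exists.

3353

First find gcd(319, 3561):
3561 = 11×319 + 52
319 = 6×52 + 7
52 = 7×7 + 3
7 = 2×3 + 1
3 = 3×1 + 0
gcd = 1, so a unique solution mod 3561 exists.
Back-substitute for the Bézout coefficients:
1 = 7 − 2·3
1 = −2·52 + 15·7
1 = 15·319 − 92·52
1 = −92·3561 + 1027·319
So 319·(1027) ≡ 1 (mod 3561), giving 319⁻¹ ≡ 1027.
x ≡ 319⁻¹·1307 ≡ 1027·1307 ≡ 3353 (mod 3561).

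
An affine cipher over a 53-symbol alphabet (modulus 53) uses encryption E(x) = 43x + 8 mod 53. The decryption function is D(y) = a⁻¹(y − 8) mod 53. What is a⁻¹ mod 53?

37

Extended Euclidean algorithm:
53 = 1×43 + 10
43 = 4×10 + 3
10 = 3×3 + 1
3 = 3×1 + 0
gcd = 1, so the inverse exists. Back-substitute:
1 = 10 − 3·3
1 = −3·43 + 13·10
1 = 13·53 − 16·43
Hence 43⁻¹ ≡ -16 ≡ 37 (mod 53).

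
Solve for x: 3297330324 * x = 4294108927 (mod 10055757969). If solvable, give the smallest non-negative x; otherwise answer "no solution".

no solution

gcd(3297330324, 10055757969):
10055757969 = 3×3297330324 + 163766997
3297330324 = 20×163766997 + 21990384
163766997 = 7×21990384 + 9834309
21990384 = 2×9834309 + 2321766
9834309 = 4×2321766 + 547245
2321766 = 4×547245 + 132786
547245 = 4×132786 + 16101
132786 = 8×16101 + 3978
16101 = 4×3978 + 189
3978 = 21×189 + 9
189 = 21×9 + 0
gcd = 9, but 9 ∤ 4294108927, so the congruence has no solution.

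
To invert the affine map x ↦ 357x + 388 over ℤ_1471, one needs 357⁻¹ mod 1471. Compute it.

Apply the Euclidean algorithm to 1471 and 357:
1471 = 4×357 + 43
357 = 8×43 + 13
43 = 3×13 + 4
13 = 3×4 + 1
4 = 4×1 + 0
The gcd is 1. Working backward:
1 = 13 − 3·4
1 = −3·43 + 10·13
1 = 10·357 − 83·43
1 = −83·1471 + 342·357
So 357·342 ≡ 1 (mod 1471).

342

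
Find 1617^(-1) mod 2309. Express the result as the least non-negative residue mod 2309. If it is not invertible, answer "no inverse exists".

Apply the Euclidean algorithm to 2309 and 1617:
2309 = 1·1617 + 692
1617 = 2·692 + 233
692 = 2·233 + 226
233 = 1·226 + 7
226 = 32·7 + 2
7 = 3·2 + 1
2 = 2·1 + 0
The gcd is 1. Working backward:
1 = 7 − 3·2
1 = −3·226 + 97·7
1 = 97·233 − 100·226
1 = −100·692 + 297·233
1 = 297·1617 − 694·692
1 = −694·2309 + 991·1617
So 1617·991 ≡ 1 (mod 2309).

991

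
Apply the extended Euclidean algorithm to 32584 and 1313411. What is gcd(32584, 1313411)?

Apply Euclid's algorithm to 1313411 and 32584:
1313411 = 40·32584 + 10051
32584 = 3·10051 + 2431
10051 = 4·2431 + 327
2431 = 7·327 + 142
327 = 2·142 + 43
142 = 3·43 + 13
43 = 3·13 + 4
13 = 3·4 + 1
4 = 4·1 + 0
gcd(32584, 1313411) = 1.
Back-substituting:
1 = 13 − 3·4
1 = −3·43 + 10·13
1 = 10·142 − 33·43
1 = −33·327 + 76·142
1 = 76·2431 − 565·327
1 = −565·10051 + 2336·2431
1 = 2336·32584 − 7573·10051
1 = −7573·1313411 + 305256·32584
So 1 = (-7573)·1313411 + (305256)·32584.

1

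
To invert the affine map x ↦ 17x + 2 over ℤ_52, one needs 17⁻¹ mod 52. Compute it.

49

Apply the Euclidean algorithm to 52 and 17:
52 = 3·17 + 1
17 = 17·1 + 0
gcd = 1, so the inverse exists. Back-substitute:
1 = 52 − 3·17
So 17·(-3) ≡ 1 (mod 52), and -3 ≡ 49 (mod 52).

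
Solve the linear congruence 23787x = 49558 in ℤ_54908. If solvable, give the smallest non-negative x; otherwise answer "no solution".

7054

First find gcd(23787, 54908):
54908 = 2*23787 + 7334
23787 = 3*7334 + 1785
7334 = 4*1785 + 194
1785 = 9*194 + 39
194 = 4*39 + 38
39 = 1*38 + 1
38 = 38*1 + 0
gcd = 1, so a unique solution mod 54908 exists.
Back-substitute for the Bézout coefficients:
1 = 39 − 38
1 = −194 + 5·39
1 = 5·1785 − 46·194
1 = −46·7334 + 189·1785
1 = 189·23787 − 613·7334
1 = −613·54908 + 1415·23787
So 23787·(1415) ≡ 1 (mod 54908), giving 23787⁻¹ ≡ 1415.
x ≡ 23787⁻¹·49558 ≡ 1415·49558 ≡ 7054 (mod 54908).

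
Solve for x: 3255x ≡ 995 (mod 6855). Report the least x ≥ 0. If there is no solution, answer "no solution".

gcd(3255, 6855):
6855 = 2*3255 + 345
3255 = 9*345 + 150
345 = 2*150 + 45
150 = 3*45 + 15
45 = 3*15 + 0
gcd = 15, but 15 ∤ 995, so the congruence has no solution.

no solution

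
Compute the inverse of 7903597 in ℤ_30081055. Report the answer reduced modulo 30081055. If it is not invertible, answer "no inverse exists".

Run Euclid on (30081055, 7903597):
30081055 = 3·7903597 + 6370264
7903597 = 1·6370264 + 1533333
6370264 = 4·1533333 + 236932
1533333 = 6·236932 + 111741
236932 = 2·111741 + 13450
111741 = 8·13450 + 4141
13450 = 3·4141 + 1027
4141 = 4·1027 + 33
1027 = 31·33 + 4
33 = 8·4 + 1
4 = 4·1 + 0
Since gcd(7903597, 30081055) = 1, back-substitute to write 1 as a combination:
1 = 33 − 8·4
1 = −8·1027 + 249·33
1 = 249·4141 − 1004·1027
1 = −1004·13450 + 3261·4141
1 = 3261·111741 − 27092·13450
1 = −27092·236932 + 57445·111741
1 = 57445·1533333 − 371762·236932
1 = −371762·6370264 + 1544493·1533333
1 = 1544493·7903597 − 1916255·6370264
1 = −1916255·30081055 + 7293258·7903597
So 7903597·7293258 ≡ 1 (mod 30081055).

7293258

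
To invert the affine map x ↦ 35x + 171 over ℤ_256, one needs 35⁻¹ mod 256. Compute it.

Run Euclid on (256, 35):
256 = 7*35 + 11
35 = 3*11 + 2
11 = 5*2 + 1
2 = 2*1 + 0
gcd = 1, so the inverse exists. Back-substitute:
1 = 11 − 5·2
1 = −5·35 + 16·11
1 = 16·256 − 117·35
Thus 35·(-117) ≡ 1 (mod 256); reducing, -117 mod 256 = 139.

139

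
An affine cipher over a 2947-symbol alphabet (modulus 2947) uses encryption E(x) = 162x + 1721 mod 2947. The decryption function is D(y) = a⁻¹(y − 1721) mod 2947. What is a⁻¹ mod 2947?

gcd(2947, 162) by repeated division:
2947 = 18×162 + 31
162 = 5×31 + 7
31 = 4×7 + 3
7 = 2×3 + 1
3 = 3×1 + 0
gcd = 1, so the inverse exists. Back-substitute:
1 = 7 − 2·3
1 = −2·31 + 9·7
1 = 9·162 − 47·31
1 = −47·2947 + 855·162
So 162·855 ≡ 1 (mod 2947).

855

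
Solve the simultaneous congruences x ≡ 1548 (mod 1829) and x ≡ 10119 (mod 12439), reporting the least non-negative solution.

Write x = 1548 + 1829·k. Then 1829·k ≡ 10119 − 1548 ≡ 8571 (mod 12439).
Need 1829⁻¹ mod 12439. Extended Euclid on (12439, 1829):
12439 = 6*1829 + 1465
1829 = 1*1465 + 364
1465 = 4*364 + 9
364 = 40*9 + 4
9 = 2*4 + 1
4 = 4*1 + 0
Back-substitute:
1 = 9 − 2·4
1 = −2·364 + 81·9
1 = 81·1465 − 326·364
1 = −326·1829 + 407·1465
1 = 407·12439 − 2768·1829
1829⁻¹ ≡ 9671 (mod 12439), so k ≡ 9671·8571 ≡ 9084 (mod 12439).
x = 1548 + 1829·9084 = 16616184.

16616184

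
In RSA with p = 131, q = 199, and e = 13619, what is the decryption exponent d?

φ(n) = (p−1)(q−1) = 130·198 = 25740.
Need d with 13619·d ≡ 1 (mod 25740). Apply the extended Euclidean algorithm:
25740 = 1*13619 + 12121
13619 = 1*12121 + 1498
12121 = 8*1498 + 137
1498 = 10*137 + 128
137 = 1*128 + 9
128 = 14*9 + 2
9 = 4*2 + 1
2 = 2*1 + 0
Back-substitute:
1 = 9 − 4·2
1 = −4·128 + 57·9
1 = 57·137 − 61·128
1 = −61·1498 + 667·137
1 = 667·12121 − 5397·1498
1 = −5397·13619 + 6064·12121
1 = 6064·25740 − 11461·13619
So 13619·(-11461) ≡ 1 (mod 25740), hence d ≡ -11461 ≡ 14279 (mod 25740).

14279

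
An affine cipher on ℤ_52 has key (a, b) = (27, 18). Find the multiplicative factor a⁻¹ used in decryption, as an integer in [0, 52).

gcd(52, 27) by repeated division:
52 = 1×27 + 25
27 = 1×25 + 2
25 = 12×2 + 1
2 = 2×1 + 0
Since gcd(27, 52) = 1, back-substitute to write 1 as a combination:
1 = 25 − 12·2
1 = −12·27 + 13·25
1 = 13·52 − 25·27
Thus 27·(-25) ≡ 1 (mod 52); reducing, -25 mod 52 = 27.

27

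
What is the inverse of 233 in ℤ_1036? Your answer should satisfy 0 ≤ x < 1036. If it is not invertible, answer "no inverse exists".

Run Euclid on (1036, 233):
1036 = 4×233 + 104
233 = 2×104 + 25
104 = 4×25 + 4
25 = 6×4 + 1
4 = 4×1 + 0
The gcd is 1. Working backward:
1 = 25 − 6·4
1 = −6·104 + 25·25
1 = 25·233 − 56·104
1 = −56·1036 + 249·233
So 233·249 ≡ 1 (mod 1036).

249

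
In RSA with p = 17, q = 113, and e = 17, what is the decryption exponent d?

φ(n) = (p−1)(q−1) = 16·112 = 1792.
Need d with 17·d ≡ 1 (mod 1792). Apply the extended Euclidean algorithm:
1792 = 105*17 + 7
17 = 2*7 + 3
7 = 2*3 + 1
3 = 3*1 + 0
Back-substitute:
1 = 7 − 2·3
1 = −2·17 + 5·7
1 = 5·1792 − 527·17
So 17·(-527) ≡ 1 (mod 1792), hence d ≡ -527 ≡ 1265 (mod 1792).

1265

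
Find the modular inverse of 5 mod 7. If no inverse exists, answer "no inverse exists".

3

Run Euclid on (7, 5):
7 = 1*5 + 2
5 = 2*2 + 1
2 = 2*1 + 0
gcd = 1, so the inverse exists. Back-substitute:
1 = 5 − 2·2
1 = −2·7 + 3·5
So 5·3 ≡ 1 (mod 7).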